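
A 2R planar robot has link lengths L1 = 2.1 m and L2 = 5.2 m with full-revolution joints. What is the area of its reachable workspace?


r_max = L1 + L2 = 7.3 m
r_min = |L1 - L2| = 3.1 m
Area = pi*(r_max^2 - r_min^2)
= pi*(53.29 - 9.61)
= pi * 43.68
= 137.2248 m^2


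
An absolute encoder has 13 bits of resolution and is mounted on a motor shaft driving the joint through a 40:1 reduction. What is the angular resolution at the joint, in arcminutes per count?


counts = 2^13 = 8192
effective counts at joint = 8192 * 40 = 327680
resolution = 360*60 / 327680
= 0.0659 arcmin/count


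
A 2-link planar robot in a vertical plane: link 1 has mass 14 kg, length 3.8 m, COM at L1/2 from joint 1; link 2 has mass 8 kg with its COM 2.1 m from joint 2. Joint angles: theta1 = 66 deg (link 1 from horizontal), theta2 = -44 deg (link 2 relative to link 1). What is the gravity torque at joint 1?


Horizontal distance from joint 1 to link-1 COM:
  x_c1 = (L1/2)*cos(t1) = 1.9 * 0.4067 = 0.7728 m
Horizontal distance from joint 1 to link-2 COM:
  x_c2 = L1*cos(t1) + Lc2*cos(t1+t2)
       = 3.8*0.4067 + 2.1*0.9272 = 3.4927 m
tau1 = m1*g*x_c1 + m2*g*x_c2
     = 14*9.81*0.7728 + 8*9.81*3.4927
     = 106.1363 + 274.1059
     = 380.2422 Nm


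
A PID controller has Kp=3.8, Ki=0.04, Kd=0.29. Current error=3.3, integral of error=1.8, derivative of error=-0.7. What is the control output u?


u = Kp*e + Ki*int(e) + Kd*de/dt
= 3.8*3.3 + 0.04*1.8 + 0.29*(-0.7)
= 12.54 + 0.072 + -0.203
= 12.409


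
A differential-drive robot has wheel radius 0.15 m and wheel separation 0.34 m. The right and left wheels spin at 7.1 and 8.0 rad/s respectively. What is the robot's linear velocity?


vR = r*wR = 0.15*7.1 = 1.065 m/s
vL = r*wL = 0.15*8.0 = 1.2 m/s
v = (vR+vL)/2 = 1.1325 m/s
omega = (vR-vL)/L = -0.3971 rad/s
linear velocity = 1.1325 m/s


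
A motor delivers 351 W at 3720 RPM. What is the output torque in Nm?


omega = 3720 * 2*pi/60 = 389.5575 rad/s
tau = P / omega = 351 / 389.5575
= 0.901 Nm


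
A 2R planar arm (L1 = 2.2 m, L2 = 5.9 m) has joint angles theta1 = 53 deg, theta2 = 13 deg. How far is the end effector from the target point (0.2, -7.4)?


End effector via forward kinematics:
x = L1*cos(t1) + L2*cos(t1+t2) = 3.7237
y = L1*sin(t1) + L2*sin(t1+t2) = 7.1469
Distance to target:
d = sqrt((0.2 - 3.7237)^2 + (-7.4 - 7.1469)^2)
= sqrt(12.4167 + 211.6128)
= 14.9676 m


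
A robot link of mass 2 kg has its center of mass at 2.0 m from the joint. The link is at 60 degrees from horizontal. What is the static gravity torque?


tau = m*g*L*cos(angle)
= 2 * 9.81 * 2.0 * cos(60 deg)
= 2 * 9.81 * 2.0 * 0.5
= 19.62 Nm


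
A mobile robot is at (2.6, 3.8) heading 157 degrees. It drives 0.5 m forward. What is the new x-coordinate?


x_new = x0 + d*cos(theta)
= 2.6 + 0.5*cos(157)
= 2.6 + -0.4603
= 2.1397


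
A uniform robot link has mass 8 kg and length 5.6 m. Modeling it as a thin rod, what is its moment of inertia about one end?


I = (1/3) * m * L^2
= (1/3) * 8 * 5.6^2
= 0.333333 * 8 * 31.36
= 83.6267 kg*m^2


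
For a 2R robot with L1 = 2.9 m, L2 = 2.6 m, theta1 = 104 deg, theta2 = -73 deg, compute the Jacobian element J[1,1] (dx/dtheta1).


J[1,1] = -L1*sin(t1) - L2*sin(t1+t2)
= -2.9*sin(104) - 2.6*sin(31)
= -4.153


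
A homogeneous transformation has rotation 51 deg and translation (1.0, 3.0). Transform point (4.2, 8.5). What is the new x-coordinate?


x' = cos(theta)*px - sin(theta)*py + tx
= 0.6293*4.2 - 0.7771*8.5 + 1.0
= -2.9626


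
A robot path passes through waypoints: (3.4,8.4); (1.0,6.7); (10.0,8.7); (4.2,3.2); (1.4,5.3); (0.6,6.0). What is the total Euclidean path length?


Segment lengths:
  seg1 = sqrt((-2.4)^2 + (-1.7)^2) = 2.9411
  seg2 = sqrt((9.0)^2 + (2.0)^2) = 9.2195
  seg3 = sqrt((-5.8)^2 + (-5.5)^2) = 7.9931
  seg4 = sqrt((-2.8)^2 + (2.1)^2) = 3.5
  seg5 = sqrt((-0.8)^2 + (0.7)^2) = 1.063
Total = 24.7168


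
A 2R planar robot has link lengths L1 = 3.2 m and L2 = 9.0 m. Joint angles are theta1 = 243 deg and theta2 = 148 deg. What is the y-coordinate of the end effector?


Convert angles to radians: theta1 = 4.2412, theta2 = 2.5831
y = L1*sin(theta1) + L2*sin(theta1+theta2)
y = -2.8512 + 4.6353
y = 1.7841


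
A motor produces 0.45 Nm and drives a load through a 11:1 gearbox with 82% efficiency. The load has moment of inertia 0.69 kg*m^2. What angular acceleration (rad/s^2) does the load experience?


tau_out = tau_motor * N * eta
= 0.45 * 11 * 0.82 = 4.059 Nm
alpha = tau_out / I = 4.059 / 0.69
= 5.8826 rad/s^2


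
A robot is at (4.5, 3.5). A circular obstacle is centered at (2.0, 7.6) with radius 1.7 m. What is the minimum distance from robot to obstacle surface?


center_dist = sqrt((4.5-2.0)^2 + (3.5-7.6)^2)
= sqrt(6.25 + 16.81)
= 4.8021
min_dist = center_dist - radius = 4.8021 - 1.7 = 3.1021 m


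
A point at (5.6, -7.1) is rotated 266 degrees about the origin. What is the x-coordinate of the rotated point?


x' = x*cos(theta) - y*sin(theta)
cos(266 deg) = -0.0698, sin(266 deg) = -0.9976
x' = 5.6 * -0.0698 - -7.1 * -0.9976
= -0.3906 - 7.0827
= -7.4733


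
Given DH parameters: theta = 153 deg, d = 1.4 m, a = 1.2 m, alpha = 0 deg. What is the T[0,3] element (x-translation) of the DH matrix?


T[0,3] = a * cos(theta)
= 1.2 * cos(153 deg)
= 1.2 * -0.891
= -1.0692


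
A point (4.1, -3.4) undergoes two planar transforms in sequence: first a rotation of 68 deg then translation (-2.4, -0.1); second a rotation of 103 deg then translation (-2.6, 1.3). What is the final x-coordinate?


After transform 1:
x1 = cos(68)*4.1 - sin(68)*-3.4 + -2.4 = 2.2883
y1 = sin(68)*4.1 + cos(68)*-3.4 + -0.1 = 2.4278
After transform 2:
x2 = cos(103)*2.2883 - sin(103)*2.4278 + -2.6
= -5.4803


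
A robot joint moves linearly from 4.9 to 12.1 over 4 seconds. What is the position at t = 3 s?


s = t/T = 3/4 = 0.75
p(t) = p0 + (pf-p0)*s
= 4.9 + (12.1 - 4.9) * 0.75
= 10.3


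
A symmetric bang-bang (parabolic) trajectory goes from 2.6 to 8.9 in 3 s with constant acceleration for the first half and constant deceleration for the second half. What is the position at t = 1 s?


Symmetric rest-to-rest: each phase covers (pf-p0)/2 in time T/2. 0.5*a*(T/2)^2 = (pf-p0)/2 => a = 4*(pf-p0)/T^2
a = 4*(8.9-2.6)/3^2 = 2.8
t = 1 is in the acceleration phase (t <= T/2).
p = p0 + 0.5*a*t^2 = 2.6 + 0.5*2.8*1^2
= 4.0


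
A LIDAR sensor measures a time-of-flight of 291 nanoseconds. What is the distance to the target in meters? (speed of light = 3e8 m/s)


tof = 291 ns = 2.91e-07 s
dist = c * tof / 2
= 3e8 * 2.91e-07 / 2
= 43.65 m


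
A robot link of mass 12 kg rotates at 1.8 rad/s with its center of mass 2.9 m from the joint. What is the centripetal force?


F = m * omega^2 * r
= 12 * 1.8^2 * 2.9
= 12 * 3.24 * 2.9
= 112.752 N


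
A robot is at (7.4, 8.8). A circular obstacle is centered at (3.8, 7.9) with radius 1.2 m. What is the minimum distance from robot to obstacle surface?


center_dist = sqrt((7.4-3.8)^2 + (8.8-7.9)^2)
= sqrt(12.96 + 0.81)
= 3.7108
min_dist = center_dist - radius = 3.7108 - 1.2 = 2.5108 m


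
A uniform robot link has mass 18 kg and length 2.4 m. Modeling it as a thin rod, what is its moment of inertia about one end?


I = (1/3) * m * L^2
= (1/3) * 18 * 2.4^2
= 0.333333 * 18 * 5.76
= 34.56 kg*m^2


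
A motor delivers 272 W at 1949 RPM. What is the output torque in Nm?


omega = 1949 * 2*pi/60 = 204.0988 rad/s
tau = P / omega = 272 / 204.0988
= 1.3327 Nm


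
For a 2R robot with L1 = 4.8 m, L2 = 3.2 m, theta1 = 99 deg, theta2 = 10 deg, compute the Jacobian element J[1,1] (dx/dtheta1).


J[1,1] = -L1*sin(t1) - L2*sin(t1+t2)
= -4.8*sin(99) - 3.2*sin(109)
= -7.7666


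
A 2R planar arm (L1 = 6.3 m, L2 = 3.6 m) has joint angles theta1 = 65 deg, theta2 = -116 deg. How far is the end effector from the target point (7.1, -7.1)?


End effector via forward kinematics:
x = L1*cos(t1) + L2*cos(t1+t2) = 4.928
y = L1*sin(t1) + L2*sin(t1+t2) = 2.912
Distance to target:
d = sqrt((7.1 - 4.928)^2 + (-7.1 - 2.912)^2)
= sqrt(4.7174 + 100.2404)
= 10.2449 m


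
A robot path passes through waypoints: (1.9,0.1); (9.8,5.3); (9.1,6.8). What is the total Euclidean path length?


Segment lengths:
  seg1 = sqrt((7.9)^2 + (5.2)^2) = 9.4578
  seg2 = sqrt((-0.7)^2 + (1.5)^2) = 1.6553
Total = 11.1131


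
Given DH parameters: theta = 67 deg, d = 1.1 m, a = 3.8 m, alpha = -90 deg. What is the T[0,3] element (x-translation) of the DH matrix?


T[0,3] = a * cos(theta)
= 3.8 * cos(67 deg)
= 3.8 * 0.3907
= 1.4848


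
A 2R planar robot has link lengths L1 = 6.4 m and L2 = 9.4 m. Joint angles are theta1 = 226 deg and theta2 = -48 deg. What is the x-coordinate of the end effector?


Convert angles to radians: theta1 = 3.9444, theta2 = -0.8378
x = L1*cos(theta1) + L2*cos(theta1+theta2)
x = -4.4458 + -9.3943
x = -13.8401


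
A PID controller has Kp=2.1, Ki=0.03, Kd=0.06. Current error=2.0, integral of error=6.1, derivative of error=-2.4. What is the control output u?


u = Kp*e + Ki*int(e) + Kd*de/dt
= 2.1*2.0 + 0.03*6.1 + 0.06*(-2.4)
= 4.2 + 0.183 + -0.144
= 4.239


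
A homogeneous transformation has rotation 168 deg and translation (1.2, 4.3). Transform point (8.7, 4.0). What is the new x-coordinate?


x' = cos(theta)*px - sin(theta)*py + tx
= -0.9781*8.7 - 0.2079*4.0 + 1.2
= -8.1415


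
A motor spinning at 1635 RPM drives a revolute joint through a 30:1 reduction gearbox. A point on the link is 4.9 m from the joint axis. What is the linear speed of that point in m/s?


omega_motor = 1635 * 2*pi/60 = 171.2168 rad/s
omega_joint = omega_motor / 30 = 5.7072 rad/s
v = omega_joint * r = 5.7072 * 4.9
= 27.9654 m/s


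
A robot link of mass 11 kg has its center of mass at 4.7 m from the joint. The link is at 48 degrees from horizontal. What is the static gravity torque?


tau = m*g*L*cos(angle)
= 11 * 9.81 * 4.7 * cos(48 deg)
= 11 * 9.81 * 4.7 * 0.6691
= 339.3677 Nm


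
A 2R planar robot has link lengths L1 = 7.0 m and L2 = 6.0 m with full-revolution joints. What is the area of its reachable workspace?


r_max = L1 + L2 = 13.0 m
r_min = |L1 - L2| = 1.0 m
Area = pi*(r_max^2 - r_min^2)
= pi*(169.0 - 1.0)
= pi * 168.0
= 527.7876 m^2


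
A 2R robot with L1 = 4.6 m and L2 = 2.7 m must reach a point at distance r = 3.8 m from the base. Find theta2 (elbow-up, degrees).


cos(theta2) = (r^2 - L1^2 - L2^2) / (2*L1*L2)
cos(theta2) = (14.44 - 21.16 - 7.29) / 24.84
cos(theta2) = -0.56401
theta2 = 124.3335 degrees


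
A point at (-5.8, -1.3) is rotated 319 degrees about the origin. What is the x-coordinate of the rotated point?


x' = x*cos(theta) - y*sin(theta)
cos(319 deg) = 0.7547, sin(319 deg) = -0.6561
x' = -5.8 * 0.7547 - -1.3 * -0.6561
= -4.3773 - 0.8529
= -5.2302


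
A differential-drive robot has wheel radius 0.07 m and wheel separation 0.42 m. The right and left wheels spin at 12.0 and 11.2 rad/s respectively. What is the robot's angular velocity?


vR = r*wR = 0.07*12.0 = 0.84 m/s
vL = r*wL = 0.07*11.2 = 0.784 m/s
v = (vR+vL)/2 = 0.812 m/s
omega = (vR-vL)/L = 0.1333 rad/s
angular velocity = 0.1333 rad/s


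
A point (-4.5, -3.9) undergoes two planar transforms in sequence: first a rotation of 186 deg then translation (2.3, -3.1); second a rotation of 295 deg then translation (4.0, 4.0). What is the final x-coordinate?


After transform 1:
x1 = cos(186)*-4.5 - sin(186)*-3.9 + 2.3 = 6.3677
y1 = sin(186)*-4.5 + cos(186)*-3.9 + -3.1 = 1.249
After transform 2:
x2 = cos(295)*6.3677 - sin(295)*1.249 + 4.0
= 7.8231


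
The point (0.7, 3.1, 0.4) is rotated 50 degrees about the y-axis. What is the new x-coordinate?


Rotation about y-axis: x' = x*cos(theta) + z*sin(theta)
= 0.7 * 0.6428 + 0.4 * 0.766
= 0.7564


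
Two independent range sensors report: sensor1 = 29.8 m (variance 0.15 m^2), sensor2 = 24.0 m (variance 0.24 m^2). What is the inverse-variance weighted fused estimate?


w1 = (1/var1) / (1/var1 + 1/var2)
   = 6.6667 / (6.6667 + 4.1667) = 0.6154
w2 = 1 - w1 = 0.3846
fused = w1*s1 + w2*s2 = 18.3385 + 9.2308
= 27.5692 m


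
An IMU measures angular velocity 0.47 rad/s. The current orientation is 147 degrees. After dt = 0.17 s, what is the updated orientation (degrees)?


delta_theta = w * dt = 0.47 * 0.17 = 0.0799 rad
= 4.5779 deg
theta_new = 147 + 4.5779 = 151.5779 deg


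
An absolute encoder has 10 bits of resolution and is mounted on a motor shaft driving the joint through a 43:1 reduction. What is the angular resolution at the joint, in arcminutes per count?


counts = 2^10 = 1024
effective counts at joint = 1024 * 43 = 44032
resolution = 360*60 / 44032
= 0.4906 arcmin/count


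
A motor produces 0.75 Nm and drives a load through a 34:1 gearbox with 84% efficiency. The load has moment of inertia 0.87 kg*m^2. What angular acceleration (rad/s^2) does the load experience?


tau_out = tau_motor * N * eta
= 0.75 * 34 * 0.84 = 21.42 Nm
alpha = tau_out / I = 21.42 / 0.87
= 24.6207 rad/s^2


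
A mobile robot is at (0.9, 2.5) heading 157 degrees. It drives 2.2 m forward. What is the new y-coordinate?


y_new = y0 + d*sin(theta)
= 2.5 + 2.2*sin(157)
= 2.5 + 0.8596
= 3.3596


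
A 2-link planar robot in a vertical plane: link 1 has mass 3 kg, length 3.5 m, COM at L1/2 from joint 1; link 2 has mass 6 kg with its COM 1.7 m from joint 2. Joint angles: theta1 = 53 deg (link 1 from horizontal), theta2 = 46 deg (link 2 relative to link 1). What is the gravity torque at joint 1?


Horizontal distance from joint 1 to link-1 COM:
  x_c1 = (L1/2)*cos(t1) = 1.75 * 0.6018 = 1.0532 m
Horizontal distance from joint 1 to link-2 COM:
  x_c2 = L1*cos(t1) + Lc2*cos(t1+t2)
       = 3.5*0.6018 + 1.7*-0.1564 = 1.8404 m
tau1 = m1*g*x_c1 + m2*g*x_c2
     = 3*9.81*1.0532 + 6*9.81*1.8404
     = 30.995 + 108.3268
     = 139.3217 Nm


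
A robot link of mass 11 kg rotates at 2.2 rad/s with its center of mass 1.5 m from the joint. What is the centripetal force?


F = m * omega^2 * r
= 11 * 2.2^2 * 1.5
= 11 * 4.84 * 1.5
= 79.86 N


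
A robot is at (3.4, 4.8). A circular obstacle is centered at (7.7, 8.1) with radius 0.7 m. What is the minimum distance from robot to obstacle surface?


center_dist = sqrt((3.4-7.7)^2 + (4.8-8.1)^2)
= sqrt(18.49 + 10.89)
= 5.4203
min_dist = center_dist - radius = 5.4203 - 0.7 = 4.7203 m


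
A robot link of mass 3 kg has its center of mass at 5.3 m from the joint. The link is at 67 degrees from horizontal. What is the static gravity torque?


tau = m*g*L*cos(angle)
= 3 * 9.81 * 5.3 * cos(67 deg)
= 3 * 9.81 * 5.3 * 0.3907
= 60.9459 Nm


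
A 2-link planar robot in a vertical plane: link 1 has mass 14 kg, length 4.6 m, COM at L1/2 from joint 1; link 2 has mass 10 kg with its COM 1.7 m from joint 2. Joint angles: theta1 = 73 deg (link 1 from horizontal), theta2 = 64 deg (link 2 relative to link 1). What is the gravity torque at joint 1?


Horizontal distance from joint 1 to link-1 COM:
  x_c1 = (L1/2)*cos(t1) = 2.3 * 0.2924 = 0.6725 m
Horizontal distance from joint 1 to link-2 COM:
  x_c2 = L1*cos(t1) + Lc2*cos(t1+t2)
       = 4.6*0.2924 + 1.7*-0.7314 = 0.1016 m
tau1 = m1*g*x_c1 + m2*g*x_c2
     = 14*9.81*0.6725 + 10*9.81*0.1016
     = 92.355 + 9.9678
     = 102.3228 Nm


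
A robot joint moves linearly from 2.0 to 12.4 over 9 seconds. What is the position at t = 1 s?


s = t/T = 1/9 = 0.1111
p(t) = p0 + (pf-p0)*s
= 2.0 + (12.4 - 2.0) * 0.1111
= 3.1556


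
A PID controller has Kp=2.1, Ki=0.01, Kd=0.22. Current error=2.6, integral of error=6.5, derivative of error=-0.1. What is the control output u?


u = Kp*e + Ki*int(e) + Kd*de/dt
= 2.1*2.6 + 0.01*6.5 + 0.22*(-0.1)
= 5.46 + 0.065 + -0.022
= 5.503


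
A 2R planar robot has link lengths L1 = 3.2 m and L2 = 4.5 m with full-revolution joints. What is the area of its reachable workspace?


r_max = L1 + L2 = 7.7 m
r_min = |L1 - L2| = 1.3 m
Area = pi*(r_max^2 - r_min^2)
= pi*(59.29 - 1.69)
= pi * 57.6
= 180.9557 m^2


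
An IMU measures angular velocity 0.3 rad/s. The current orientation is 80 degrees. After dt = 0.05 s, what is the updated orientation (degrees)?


delta_theta = w * dt = 0.3 * 0.05 = 0.015 rad
= 0.8594 deg
theta_new = 80 + 0.8594 = 80.8594 deg


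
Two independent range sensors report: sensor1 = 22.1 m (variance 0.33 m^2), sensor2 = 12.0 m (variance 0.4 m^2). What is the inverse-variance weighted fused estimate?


w1 = (1/var1) / (1/var1 + 1/var2)
   = 3.0303 / (3.0303 + 2.5) = 0.5479
w2 = 1 - w1 = 0.4521
fused = w1*s1 + w2*s2 = 12.1096 + 5.4247
= 17.5342 m


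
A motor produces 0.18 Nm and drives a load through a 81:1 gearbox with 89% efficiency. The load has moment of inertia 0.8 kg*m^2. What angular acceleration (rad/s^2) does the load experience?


tau_out = tau_motor * N * eta
= 0.18 * 81 * 0.89 = 12.9762 Nm
alpha = tau_out / I = 12.9762 / 0.8
= 16.2203 rad/s^2


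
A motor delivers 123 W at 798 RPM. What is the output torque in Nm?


omega = 798 * 2*pi/60 = 83.5664 rad/s
tau = P / omega = 123 / 83.5664
= 1.4719 Nm


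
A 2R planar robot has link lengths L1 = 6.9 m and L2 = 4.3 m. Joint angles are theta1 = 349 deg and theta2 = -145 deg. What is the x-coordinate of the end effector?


Convert angles to radians: theta1 = 6.0912, theta2 = -2.5307
x = L1*cos(theta1) + L2*cos(theta1+theta2)
x = 6.7732 + -3.9282
x = 2.845


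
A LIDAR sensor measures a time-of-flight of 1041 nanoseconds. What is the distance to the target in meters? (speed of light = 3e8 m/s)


tof = 1041 ns = 1.041e-06 s
dist = c * tof / 2
= 3e8 * 1.041e-06 / 2
= 156.15 m


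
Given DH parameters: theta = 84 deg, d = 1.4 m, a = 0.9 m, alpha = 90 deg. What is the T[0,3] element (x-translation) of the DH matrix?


T[0,3] = a * cos(theta)
= 0.9 * cos(84 deg)
= 0.9 * 0.1045
= 0.0941


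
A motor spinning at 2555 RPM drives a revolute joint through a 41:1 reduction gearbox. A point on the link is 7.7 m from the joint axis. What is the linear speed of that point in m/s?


omega_motor = 2555 * 2*pi/60 = 267.559 rad/s
omega_joint = omega_motor / 41 = 6.5258 rad/s
v = omega_joint * r = 6.5258 * 7.7
= 50.2489 m/s


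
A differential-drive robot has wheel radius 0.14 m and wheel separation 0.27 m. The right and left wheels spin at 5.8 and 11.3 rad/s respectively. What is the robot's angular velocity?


vR = r*wR = 0.14*5.8 = 0.812 m/s
vL = r*wL = 0.14*11.3 = 1.582 m/s
v = (vR+vL)/2 = 1.197 m/s
omega = (vR-vL)/L = -2.8519 rad/s
angular velocity = -2.8519 rad/s


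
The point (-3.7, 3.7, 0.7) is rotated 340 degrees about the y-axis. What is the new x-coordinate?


Rotation about y-axis: x' = x*cos(theta) + z*sin(theta)
= -3.7 * 0.9397 + 0.7 * -0.342
= -3.7163


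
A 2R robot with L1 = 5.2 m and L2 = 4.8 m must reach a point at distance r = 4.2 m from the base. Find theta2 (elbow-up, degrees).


cos(theta2) = (r^2 - L1^2 - L2^2) / (2*L1*L2)
cos(theta2) = (17.64 - 27.04 - 23.04) / 49.92
cos(theta2) = -0.64984
theta2 = 130.5295 degrees


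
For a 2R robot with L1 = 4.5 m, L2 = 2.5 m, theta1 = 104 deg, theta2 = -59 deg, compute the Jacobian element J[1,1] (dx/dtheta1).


J[1,1] = -L1*sin(t1) - L2*sin(t1+t2)
= -4.5*sin(104) - 2.5*sin(45)
= -6.1341


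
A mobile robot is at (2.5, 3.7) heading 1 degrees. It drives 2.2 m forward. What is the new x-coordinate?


x_new = x0 + d*cos(theta)
= 2.5 + 2.2*cos(1)
= 2.5 + 2.1997
= 4.6997


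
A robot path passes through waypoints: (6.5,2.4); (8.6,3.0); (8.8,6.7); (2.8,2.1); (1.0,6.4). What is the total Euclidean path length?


Segment lengths:
  seg1 = sqrt((2.1)^2 + (0.6)^2) = 2.184
  seg2 = sqrt((0.2)^2 + (3.7)^2) = 3.7054
  seg3 = sqrt((-6.0)^2 + (-4.6)^2) = 7.5604
  seg4 = sqrt((-1.8)^2 + (4.3)^2) = 4.6615
Total = 18.1114


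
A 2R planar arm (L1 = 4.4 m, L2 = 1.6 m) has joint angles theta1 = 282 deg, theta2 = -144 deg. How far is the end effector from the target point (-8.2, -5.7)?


End effector via forward kinematics:
x = L1*cos(t1) + L2*cos(t1+t2) = -0.2742
y = L1*sin(t1) + L2*sin(t1+t2) = -3.2332
Distance to target:
d = sqrt((-8.2 - -0.2742)^2 + (-5.7 - -3.2332)^2)
= sqrt(62.818 + 6.0849)
= 8.3008 m


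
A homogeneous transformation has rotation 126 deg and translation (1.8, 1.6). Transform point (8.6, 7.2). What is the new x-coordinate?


x' = cos(theta)*px - sin(theta)*py + tx
= -0.5878*8.6 - 0.809*7.2 + 1.8
= -9.0799


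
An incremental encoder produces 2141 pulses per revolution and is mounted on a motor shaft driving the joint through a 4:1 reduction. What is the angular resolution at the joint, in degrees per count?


counts per rev = 2141
effective counts at joint = 2141 * 4 = 8564
resolution = 360 / 8564
= 0.042 deg/count


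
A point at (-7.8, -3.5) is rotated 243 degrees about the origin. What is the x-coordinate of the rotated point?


x' = x*cos(theta) - y*sin(theta)
cos(243 deg) = -0.454, sin(243 deg) = -0.891
x' = -7.8 * -0.454 - -3.5 * -0.891
= 3.5411 - 3.1185
= 0.4226


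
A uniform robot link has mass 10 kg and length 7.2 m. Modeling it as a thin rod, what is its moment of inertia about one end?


I = (1/3) * m * L^2
= (1/3) * 10 * 7.2^2
= 0.333333 * 10 * 51.84
= 172.8 kg*m^2


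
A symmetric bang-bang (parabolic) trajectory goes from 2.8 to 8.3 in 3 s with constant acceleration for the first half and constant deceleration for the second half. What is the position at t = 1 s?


Symmetric rest-to-rest: each phase covers (pf-p0)/2 in time T/2. 0.5*a*(T/2)^2 = (pf-p0)/2 => a = 4*(pf-p0)/T^2
a = 4*(8.3-2.8)/3^2 = 2.4444
t = 1 is in the acceleration phase (t <= T/2).
p = p0 + 0.5*a*t^2 = 2.8 + 0.5*2.4444*1^2
= 4.0222


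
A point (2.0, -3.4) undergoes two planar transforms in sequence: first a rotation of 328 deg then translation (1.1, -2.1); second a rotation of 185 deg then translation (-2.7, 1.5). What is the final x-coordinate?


After transform 1:
x1 = cos(328)*2.0 - sin(328)*-3.4 + 1.1 = 0.9944
y1 = sin(328)*2.0 + cos(328)*-3.4 + -2.1 = -6.0432
After transform 2:
x2 = cos(185)*0.9944 - sin(185)*-6.0432 + -2.7
= -4.2173


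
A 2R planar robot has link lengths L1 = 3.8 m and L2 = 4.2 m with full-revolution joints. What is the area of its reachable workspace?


r_max = L1 + L2 = 8.0 m
r_min = |L1 - L2| = 0.4 m
Area = pi*(r_max^2 - r_min^2)
= pi*(64.0 - 0.16)
= pi * 63.84
= 200.5593 m^2


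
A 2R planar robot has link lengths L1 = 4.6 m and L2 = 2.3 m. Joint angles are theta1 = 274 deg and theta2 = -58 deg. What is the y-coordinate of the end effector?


Convert angles to radians: theta1 = 4.7822, theta2 = -1.0123
y = L1*sin(theta1) + L2*sin(theta1+theta2)
y = -4.5888 + -1.3519
y = -5.9407


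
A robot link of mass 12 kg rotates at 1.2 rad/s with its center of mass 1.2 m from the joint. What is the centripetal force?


F = m * omega^2 * r
= 12 * 1.2^2 * 1.2
= 12 * 1.44 * 1.2
= 20.736 N


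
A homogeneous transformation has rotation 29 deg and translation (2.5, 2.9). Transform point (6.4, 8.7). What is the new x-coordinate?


x' = cos(theta)*px - sin(theta)*py + tx
= 0.8746*6.4 - 0.4848*8.7 + 2.5
= 3.8797


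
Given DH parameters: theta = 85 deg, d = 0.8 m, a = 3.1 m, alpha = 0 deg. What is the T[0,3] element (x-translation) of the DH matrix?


T[0,3] = a * cos(theta)
= 3.1 * cos(85 deg)
= 3.1 * 0.0872
= 0.2702


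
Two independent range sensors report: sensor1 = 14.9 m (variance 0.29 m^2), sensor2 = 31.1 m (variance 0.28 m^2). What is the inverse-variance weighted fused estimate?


w1 = (1/var1) / (1/var1 + 1/var2)
   = 3.4483 / (3.4483 + 3.5714) = 0.4912
w2 = 1 - w1 = 0.5088
fused = w1*s1 + w2*s2 = 7.3193 + 15.8228
= 23.1421 m


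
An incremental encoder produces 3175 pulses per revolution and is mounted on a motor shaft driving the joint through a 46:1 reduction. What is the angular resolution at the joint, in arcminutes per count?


counts per rev = 3175
effective counts at joint = 3175 * 46 = 146050
resolution = 360*60 / 146050
= 0.1479 arcmin/count


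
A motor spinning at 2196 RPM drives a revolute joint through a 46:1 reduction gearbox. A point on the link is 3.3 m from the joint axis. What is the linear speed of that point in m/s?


omega_motor = 2196 * 2*pi/60 = 229.9646 rad/s
omega_joint = omega_motor / 46 = 4.9992 rad/s
v = omega_joint * r = 4.9992 * 3.3
= 16.4975 m/s


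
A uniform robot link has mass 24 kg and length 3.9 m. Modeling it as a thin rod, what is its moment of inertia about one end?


I = (1/3) * m * L^2
= (1/3) * 24 * 3.9^2
= 0.333333 * 24 * 15.21
= 121.68 kg*m^2


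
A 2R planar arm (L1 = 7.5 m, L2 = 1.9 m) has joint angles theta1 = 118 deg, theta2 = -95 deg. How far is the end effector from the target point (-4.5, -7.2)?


End effector via forward kinematics:
x = L1*cos(t1) + L2*cos(t1+t2) = -1.7721
y = L1*sin(t1) + L2*sin(t1+t2) = 7.3645
Distance to target:
d = sqrt((-4.5 - -1.7721)^2 + (-7.2 - 7.3645)^2)
= sqrt(7.4416 + 212.1245)
= 14.8178 m


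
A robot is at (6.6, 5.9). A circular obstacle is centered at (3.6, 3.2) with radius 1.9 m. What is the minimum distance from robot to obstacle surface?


center_dist = sqrt((6.6-3.6)^2 + (5.9-3.2)^2)
= sqrt(9.0 + 7.29)
= 4.0361
min_dist = center_dist - radius = 4.0361 - 1.9 = 2.1361 m


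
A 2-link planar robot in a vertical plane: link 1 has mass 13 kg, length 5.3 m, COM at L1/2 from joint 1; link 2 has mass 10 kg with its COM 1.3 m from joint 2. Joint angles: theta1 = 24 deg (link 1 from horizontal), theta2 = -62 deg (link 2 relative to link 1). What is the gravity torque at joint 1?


Horizontal distance from joint 1 to link-1 COM:
  x_c1 = (L1/2)*cos(t1) = 2.65 * 0.9135 = 2.4209 m
Horizontal distance from joint 1 to link-2 COM:
  x_c2 = L1*cos(t1) + Lc2*cos(t1+t2)
       = 5.3*0.9135 + 1.3*0.788 = 5.8662 m
tau1 = m1*g*x_c1 + m2*g*x_c2
     = 13*9.81*2.4209 + 10*9.81*5.8662
     = 308.7368 + 575.4747
     = 884.2115 Nm


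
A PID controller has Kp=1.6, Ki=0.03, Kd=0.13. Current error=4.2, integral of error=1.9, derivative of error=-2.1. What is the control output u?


u = Kp*e + Ki*int(e) + Kd*de/dt
= 1.6*4.2 + 0.03*1.9 + 0.13*(-2.1)
= 6.72 + 0.057 + -0.273
= 6.504


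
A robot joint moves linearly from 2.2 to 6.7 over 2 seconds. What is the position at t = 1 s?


s = t/T = 1/2 = 0.5
p(t) = p0 + (pf-p0)*s
= 2.2 + (6.7 - 2.2) * 0.5
= 4.45


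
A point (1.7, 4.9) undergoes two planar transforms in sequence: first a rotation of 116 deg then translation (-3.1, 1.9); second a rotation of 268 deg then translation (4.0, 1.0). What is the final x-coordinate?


After transform 1:
x1 = cos(116)*1.7 - sin(116)*4.9 + -3.1 = -8.2493
y1 = sin(116)*1.7 + cos(116)*4.9 + 1.9 = 1.2799
After transform 2:
x2 = cos(268)*-8.2493 - sin(268)*1.2799 + 4.0
= 5.567


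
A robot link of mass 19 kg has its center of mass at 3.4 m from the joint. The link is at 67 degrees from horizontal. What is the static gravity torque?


tau = m*g*L*cos(angle)
= 19 * 9.81 * 3.4 * cos(67 deg)
= 19 * 9.81 * 3.4 * 0.3907
= 247.6165 Nm


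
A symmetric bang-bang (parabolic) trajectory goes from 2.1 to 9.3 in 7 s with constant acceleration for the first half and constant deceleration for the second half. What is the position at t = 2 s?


Symmetric rest-to-rest: each phase covers (pf-p0)/2 in time T/2. 0.5*a*(T/2)^2 = (pf-p0)/2 => a = 4*(pf-p0)/T^2
a = 4*(9.3-2.1)/7^2 = 0.5878
t = 2 is in the acceleration phase (t <= T/2).
p = p0 + 0.5*a*t^2 = 2.1 + 0.5*0.5878*2^2
= 3.2755


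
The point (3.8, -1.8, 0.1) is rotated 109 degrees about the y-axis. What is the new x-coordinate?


Rotation about y-axis: x' = x*cos(theta) + z*sin(theta)
= 3.8 * -0.3256 + 0.1 * 0.9455
= -1.1426


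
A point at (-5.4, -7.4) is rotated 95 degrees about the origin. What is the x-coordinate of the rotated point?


x' = x*cos(theta) - y*sin(theta)
cos(95 deg) = -0.0872, sin(95 deg) = 0.9962
x' = -5.4 * -0.0872 - -7.4 * 0.9962
= 0.4706 - -7.3718
= 7.8425


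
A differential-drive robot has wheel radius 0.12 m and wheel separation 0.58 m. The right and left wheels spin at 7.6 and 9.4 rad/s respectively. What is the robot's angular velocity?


vR = r*wR = 0.12*7.6 = 0.912 m/s
vL = r*wL = 0.12*9.4 = 1.128 m/s
v = (vR+vL)/2 = 1.02 m/s
omega = (vR-vL)/L = -0.3724 rad/s
angular velocity = -0.3724 rad/s


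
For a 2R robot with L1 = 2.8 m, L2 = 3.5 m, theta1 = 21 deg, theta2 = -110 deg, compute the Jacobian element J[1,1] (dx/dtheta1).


J[1,1] = -L1*sin(t1) - L2*sin(t1+t2)
= -2.8*sin(21) - 3.5*sin(-89)
= 2.496


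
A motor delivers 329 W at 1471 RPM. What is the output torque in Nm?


omega = 1471 * 2*pi/60 = 154.0428 rad/s
tau = P / omega = 329 / 154.0428
= 2.1358 Nm


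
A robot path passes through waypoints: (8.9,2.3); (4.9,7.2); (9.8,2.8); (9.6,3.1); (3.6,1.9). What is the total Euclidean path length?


Segment lengths:
  seg1 = sqrt((-4.0)^2 + (4.9)^2) = 6.3253
  seg2 = sqrt((4.9)^2 + (-4.4)^2) = 6.5856
  seg3 = sqrt((-0.2)^2 + (0.3)^2) = 0.3606
  seg4 = sqrt((-6.0)^2 + (-1.2)^2) = 6.1188
Total = 19.3903


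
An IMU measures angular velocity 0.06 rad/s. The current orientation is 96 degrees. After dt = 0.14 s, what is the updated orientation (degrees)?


delta_theta = w * dt = 0.06 * 0.14 = 0.0084 rad
= 0.4813 deg
theta_new = 96 + 0.4813 = 96.4813 deg


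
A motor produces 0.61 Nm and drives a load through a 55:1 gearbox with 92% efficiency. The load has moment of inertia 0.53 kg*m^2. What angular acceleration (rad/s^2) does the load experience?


tau_out = tau_motor * N * eta
= 0.61 * 55 * 0.92 = 30.866 Nm
alpha = tau_out / I = 30.866 / 0.53
= 58.2377 rad/s^2


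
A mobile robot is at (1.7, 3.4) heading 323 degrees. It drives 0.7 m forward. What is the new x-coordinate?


x_new = x0 + d*cos(theta)
= 1.7 + 0.7*cos(323)
= 1.7 + 0.559
= 2.259


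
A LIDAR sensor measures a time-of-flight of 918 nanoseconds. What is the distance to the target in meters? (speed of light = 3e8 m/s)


tof = 918 ns = 9.18e-07 s
dist = c * tof / 2
= 3e8 * 9.18e-07 / 2
= 137.7 m


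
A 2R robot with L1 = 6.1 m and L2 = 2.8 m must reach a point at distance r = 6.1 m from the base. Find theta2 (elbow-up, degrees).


cos(theta2) = (r^2 - L1^2 - L2^2) / (2*L1*L2)
cos(theta2) = (37.21 - 37.21 - 7.84) / 34.16
cos(theta2) = -0.229508
theta2 = 103.2681 degrees


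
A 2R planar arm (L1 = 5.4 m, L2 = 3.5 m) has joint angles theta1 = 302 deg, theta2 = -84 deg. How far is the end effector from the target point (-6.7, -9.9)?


End effector via forward kinematics:
x = L1*cos(t1) + L2*cos(t1+t2) = 0.1035
y = L1*sin(t1) + L2*sin(t1+t2) = -6.7343
Distance to target:
d = sqrt((-6.7 - 0.1035)^2 + (-9.9 - -6.7343)^2)
= sqrt(46.288 + 10.0218)
= 7.504 m


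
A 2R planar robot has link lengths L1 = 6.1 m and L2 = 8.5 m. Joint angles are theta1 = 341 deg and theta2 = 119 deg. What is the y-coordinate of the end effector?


Convert angles to radians: theta1 = 5.9516, theta2 = 2.0769
y = L1*sin(theta1) + L2*sin(theta1+theta2)
y = -1.986 + 8.3709
y = 6.3849


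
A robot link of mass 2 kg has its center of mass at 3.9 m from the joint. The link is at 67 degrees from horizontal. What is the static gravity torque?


tau = m*g*L*cos(angle)
= 2 * 9.81 * 3.9 * cos(67 deg)
= 2 * 9.81 * 3.9 * 0.3907
= 29.898 Nm


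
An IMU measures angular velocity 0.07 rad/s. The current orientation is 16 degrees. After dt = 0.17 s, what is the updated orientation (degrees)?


delta_theta = w * dt = 0.07 * 0.17 = 0.0119 rad
= 0.6818 deg
theta_new = 16 + 0.6818 = 16.6818 deg


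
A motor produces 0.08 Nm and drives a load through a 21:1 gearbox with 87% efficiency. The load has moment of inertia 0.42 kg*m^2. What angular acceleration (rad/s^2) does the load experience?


tau_out = tau_motor * N * eta
= 0.08 * 21 * 0.87 = 1.4616 Nm
alpha = tau_out / I = 1.4616 / 0.42
= 3.48 rad/s^2


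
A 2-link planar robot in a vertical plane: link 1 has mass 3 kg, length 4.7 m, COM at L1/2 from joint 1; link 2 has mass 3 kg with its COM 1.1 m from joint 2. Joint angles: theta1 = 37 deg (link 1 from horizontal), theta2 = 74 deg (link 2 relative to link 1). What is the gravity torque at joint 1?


Horizontal distance from joint 1 to link-1 COM:
  x_c1 = (L1/2)*cos(t1) = 2.35 * 0.7986 = 1.8768 m
Horizontal distance from joint 1 to link-2 COM:
  x_c2 = L1*cos(t1) + Lc2*cos(t1+t2)
       = 4.7*0.7986 + 1.1*-0.3584 = 3.3594 m
tau1 = m1*g*x_c1 + m2*g*x_c2
     = 3*9.81*1.8768 + 3*9.81*3.3594
     = 55.234 + 98.8666
     = 154.1006 Nm


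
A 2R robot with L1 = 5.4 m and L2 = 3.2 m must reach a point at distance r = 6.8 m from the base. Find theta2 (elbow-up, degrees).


cos(theta2) = (r^2 - L1^2 - L2^2) / (2*L1*L2)
cos(theta2) = (46.24 - 29.16 - 10.24) / 34.56
cos(theta2) = 0.197917
theta2 = 78.5848 degrees


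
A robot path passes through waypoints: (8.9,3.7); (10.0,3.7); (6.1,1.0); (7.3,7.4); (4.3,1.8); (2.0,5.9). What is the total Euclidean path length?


Segment lengths:
  seg1 = sqrt((1.1)^2 + (0.0)^2) = 1.1
  seg2 = sqrt((-3.9)^2 + (-2.7)^2) = 4.7434
  seg3 = sqrt((1.2)^2 + (6.4)^2) = 6.5115
  seg4 = sqrt((-3.0)^2 + (-5.6)^2) = 6.353
  seg5 = sqrt((-2.3)^2 + (4.1)^2) = 4.7011
Total = 23.409


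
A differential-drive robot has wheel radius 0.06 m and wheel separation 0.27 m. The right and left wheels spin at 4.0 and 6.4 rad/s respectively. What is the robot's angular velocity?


vR = r*wR = 0.06*4.0 = 0.24 m/s
vL = r*wL = 0.06*6.4 = 0.384 m/s
v = (vR+vL)/2 = 0.312 m/s
omega = (vR-vL)/L = -0.5333 rad/s
angular velocity = -0.5333 rad/s


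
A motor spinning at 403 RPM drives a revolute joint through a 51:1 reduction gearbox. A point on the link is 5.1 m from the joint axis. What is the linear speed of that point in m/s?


omega_motor = 403 * 2*pi/60 = 42.2021 rad/s
omega_joint = omega_motor / 51 = 0.8275 rad/s
v = omega_joint * r = 0.8275 * 5.1
= 4.2202 m/s


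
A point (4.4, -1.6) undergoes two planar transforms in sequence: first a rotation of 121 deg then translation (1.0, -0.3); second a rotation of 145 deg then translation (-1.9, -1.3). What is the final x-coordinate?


After transform 1:
x1 = cos(121)*4.4 - sin(121)*-1.6 + 1.0 = 0.1053
y1 = sin(121)*4.4 + cos(121)*-1.6 + -0.3 = 4.2956
After transform 2:
x2 = cos(145)*0.1053 - sin(145)*4.2956 + -1.9
= -4.4501


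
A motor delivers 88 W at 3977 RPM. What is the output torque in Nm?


omega = 3977 * 2*pi/60 = 416.4705 rad/s
tau = P / omega = 88 / 416.4705
= 0.2113 Nm


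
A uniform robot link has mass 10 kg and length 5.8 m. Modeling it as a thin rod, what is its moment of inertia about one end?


I = (1/3) * m * L^2
= (1/3) * 10 * 5.8^2
= 0.333333 * 10 * 33.64
= 112.1333 kg*m^2


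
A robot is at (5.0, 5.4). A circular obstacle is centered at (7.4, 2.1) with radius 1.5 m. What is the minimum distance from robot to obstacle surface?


center_dist = sqrt((5.0-7.4)^2 + (5.4-2.1)^2)
= sqrt(5.76 + 10.89)
= 4.0804
min_dist = center_dist - radius = 4.0804 - 1.5 = 2.5804 m


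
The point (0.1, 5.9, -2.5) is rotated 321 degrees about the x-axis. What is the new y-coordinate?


Rotation about x-axis: y' = y*cos(theta) - z*sin(theta)
= 5.9 * 0.7771 - -2.5 * -0.6293
= 3.0119


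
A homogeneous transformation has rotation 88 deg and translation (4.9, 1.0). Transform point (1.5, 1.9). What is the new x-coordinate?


x' = cos(theta)*px - sin(theta)*py + tx
= 0.0349*1.5 - 0.9994*1.9 + 4.9
= 3.0535


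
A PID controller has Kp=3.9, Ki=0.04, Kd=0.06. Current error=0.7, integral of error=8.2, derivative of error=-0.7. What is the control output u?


u = Kp*e + Ki*int(e) + Kd*de/dt
= 3.9*0.7 + 0.04*8.2 + 0.06*(-0.7)
= 2.73 + 0.328 + -0.042
= 3.016


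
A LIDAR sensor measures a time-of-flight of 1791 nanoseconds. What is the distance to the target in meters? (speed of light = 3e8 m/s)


tof = 1791 ns = 1.791e-06 s
dist = c * tof / 2
= 3e8 * 1.791e-06 / 2
= 268.65 m


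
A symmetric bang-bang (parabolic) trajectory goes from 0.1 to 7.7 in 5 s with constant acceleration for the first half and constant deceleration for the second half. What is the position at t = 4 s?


Symmetric rest-to-rest: each phase covers (pf-p0)/2 in time T/2. 0.5*a*(T/2)^2 = (pf-p0)/2 => a = 4*(pf-p0)/T^2
a = 4*(7.7-0.1)/5^2 = 1.216
t = 4 is in the deceleration phase (t > T/2).
p = pf - 0.5*a*(T-t)^2 = 7.7 - 0.5*1.216*1^2
= 7.092


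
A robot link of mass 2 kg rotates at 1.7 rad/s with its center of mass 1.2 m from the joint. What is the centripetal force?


F = m * omega^2 * r
= 2 * 1.7^2 * 1.2
= 2 * 2.89 * 1.2
= 6.936 N


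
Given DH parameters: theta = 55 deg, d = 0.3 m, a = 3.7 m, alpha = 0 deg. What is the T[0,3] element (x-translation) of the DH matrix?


T[0,3] = a * cos(theta)
= 3.7 * cos(55 deg)
= 3.7 * 0.5736
= 2.1222


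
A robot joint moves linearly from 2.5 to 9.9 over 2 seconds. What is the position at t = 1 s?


s = t/T = 1/2 = 0.5
p(t) = p0 + (pf-p0)*s
= 2.5 + (9.9 - 2.5) * 0.5
= 6.2


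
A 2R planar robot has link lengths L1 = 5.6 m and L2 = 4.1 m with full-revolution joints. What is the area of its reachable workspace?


r_max = L1 + L2 = 9.7 m
r_min = |L1 - L2| = 1.5 m
Area = pi*(r_max^2 - r_min^2)
= pi*(94.09 - 2.25)
= pi * 91.84
= 288.5239 m^2


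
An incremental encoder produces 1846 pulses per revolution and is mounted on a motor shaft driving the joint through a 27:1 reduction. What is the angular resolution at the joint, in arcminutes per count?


counts per rev = 1846
effective counts at joint = 1846 * 27 = 49842
resolution = 360*60 / 49842
= 0.4334 arcmin/count


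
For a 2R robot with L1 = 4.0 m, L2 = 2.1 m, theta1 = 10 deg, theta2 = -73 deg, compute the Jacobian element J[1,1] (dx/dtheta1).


J[1,1] = -L1*sin(t1) - L2*sin(t1+t2)
= -4.0*sin(10) - 2.1*sin(-63)
= 1.1765


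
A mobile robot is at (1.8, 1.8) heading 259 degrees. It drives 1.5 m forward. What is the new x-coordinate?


x_new = x0 + d*cos(theta)
= 1.8 + 1.5*cos(259)
= 1.8 + -0.2862
= 1.5138


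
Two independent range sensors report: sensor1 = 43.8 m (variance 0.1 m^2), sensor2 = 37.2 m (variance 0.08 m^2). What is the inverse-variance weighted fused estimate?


w1 = (1/var1) / (1/var1 + 1/var2)
   = 10.0 / (10.0 + 12.5) = 0.4444
w2 = 1 - w1 = 0.5556
fused = w1*s1 + w2*s2 = 19.4667 + 20.6667
= 40.1333 m


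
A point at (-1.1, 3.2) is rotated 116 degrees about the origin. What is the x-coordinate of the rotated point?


x' = x*cos(theta) - y*sin(theta)
cos(116 deg) = -0.4384, sin(116 deg) = 0.8988
x' = -1.1 * -0.4384 - 3.2 * 0.8988
= 0.4822 - 2.8761
= -2.3939


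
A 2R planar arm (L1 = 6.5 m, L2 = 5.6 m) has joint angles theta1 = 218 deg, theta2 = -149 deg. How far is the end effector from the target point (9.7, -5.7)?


End effector via forward kinematics:
x = L1*cos(t1) + L2*cos(t1+t2) = -3.1152
y = L1*sin(t1) + L2*sin(t1+t2) = 1.2263
Distance to target:
d = sqrt((9.7 - -3.1152)^2 + (-5.7 - 1.2263)^2)
= sqrt(164.2296 + 47.973)
= 14.5672 m


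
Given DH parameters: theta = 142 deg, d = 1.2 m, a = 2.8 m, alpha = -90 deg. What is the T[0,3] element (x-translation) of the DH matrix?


T[0,3] = a * cos(theta)
= 2.8 * cos(142 deg)
= 2.8 * -0.788
= -2.2064


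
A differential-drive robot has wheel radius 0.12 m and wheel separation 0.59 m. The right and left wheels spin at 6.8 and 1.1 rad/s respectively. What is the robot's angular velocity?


vR = r*wR = 0.12*6.8 = 0.816 m/s
vL = r*wL = 0.12*1.1 = 0.132 m/s
v = (vR+vL)/2 = 0.474 m/s
omega = (vR-vL)/L = 1.1593 rad/s
angular velocity = 1.1593 rad/s


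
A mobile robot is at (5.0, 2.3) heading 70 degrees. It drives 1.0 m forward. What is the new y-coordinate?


y_new = y0 + d*sin(theta)
= 2.3 + 1.0*sin(70)
= 2.3 + 0.9397
= 3.2397


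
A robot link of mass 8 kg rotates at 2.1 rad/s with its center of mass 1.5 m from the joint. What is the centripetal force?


F = m * omega^2 * r
= 8 * 2.1^2 * 1.5
= 8 * 4.41 * 1.5
= 52.92 N


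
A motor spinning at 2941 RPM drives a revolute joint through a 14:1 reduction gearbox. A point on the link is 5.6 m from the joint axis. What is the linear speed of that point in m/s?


omega_motor = 2941 * 2*pi/60 = 307.9808 rad/s
omega_joint = omega_motor / 14 = 21.9986 rad/s
v = omega_joint * r = 21.9986 * 5.6
= 123.1923 m/s
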